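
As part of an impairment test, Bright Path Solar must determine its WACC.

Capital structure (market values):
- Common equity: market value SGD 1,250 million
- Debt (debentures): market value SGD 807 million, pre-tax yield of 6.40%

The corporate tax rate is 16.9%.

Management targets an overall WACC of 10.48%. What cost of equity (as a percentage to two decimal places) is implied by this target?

13.81%

Total capital V = 1250 + 807 = 2057.
Equity weight = 1250/2057 = 0.6077.
Debentures weight = 807/2057 = 0.3923.
Debt contribution = 0.3923 × 6.4% × (1 − 16.9%) = 2.0865%.
Required equity contribution = 10.48% − 2.0865% = 8.3935%.
Re = 8.3935% / 0.6077 = 13.8123%.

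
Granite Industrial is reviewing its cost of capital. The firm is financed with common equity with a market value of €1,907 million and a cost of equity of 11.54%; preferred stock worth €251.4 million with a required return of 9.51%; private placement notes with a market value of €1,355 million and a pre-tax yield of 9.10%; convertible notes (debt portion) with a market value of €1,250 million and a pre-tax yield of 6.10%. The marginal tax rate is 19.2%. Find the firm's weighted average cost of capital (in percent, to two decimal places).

Total capital V = 1907 + 251.4 + 1355 + 1250 = 4763.4.
Equity: weight = 1907/4763.4 = 0.4003; cost = 11.54%.
Preferred: weight = 251.4/4763.4 = 0.0528; cost = 9.51%.
Private placement notes: weight = 1355/4763.4 = 0.2845; after-tax cost = 9.1% × (1 − 19.2%) = 7.3528%.
Convertible notes (debt portion): weight = 1250/4763.4 = 0.2624; after-tax cost = 6.1% × (1 − 19.2%) = 4.9288%.
WACC = 0.4003 × 11.5400% + 0.0528 × 9.5100% + 0.2845 × 7.3528% + 0.2624 × 4.9288% = 8.5069%.

8.51%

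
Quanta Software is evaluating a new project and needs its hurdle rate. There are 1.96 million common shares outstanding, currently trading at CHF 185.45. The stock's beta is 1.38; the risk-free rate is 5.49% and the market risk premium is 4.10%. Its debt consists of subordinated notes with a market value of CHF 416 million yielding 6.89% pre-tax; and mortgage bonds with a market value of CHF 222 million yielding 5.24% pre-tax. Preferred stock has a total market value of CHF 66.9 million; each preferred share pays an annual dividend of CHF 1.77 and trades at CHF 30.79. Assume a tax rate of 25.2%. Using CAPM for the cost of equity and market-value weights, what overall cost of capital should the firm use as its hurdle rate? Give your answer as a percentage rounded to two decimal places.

6.97%

Cost of equity via CAPM: Re = 5.49% + 1.38 × 4.1% = 11.1480%.
Cost of preferred: Rp = 1.77 / 30.79 = 5.7486%.
Market value of equity E = 185.45 × 1.96m = 363.482m.
Total capital V = 363.482 + 66.9 + 416 + 222 = 1068.382.
Equity: weight = 363.482/1068.382 = 0.3402; cost = 11.148%.
Preferred: weight = 66.9/1068.382 = 0.0626; cost = 5.7486%.
Subordinated notes: weight = 416/1068.382 = 0.3894; after-tax cost = 6.89% × (1 − 25.2%) = 5.1537%.
Mortgage bonds: weight = 222/1068.382 = 0.2078; after-tax cost = 5.24% × (1 − 25.2%) = 3.9195%.
WACC = 0.3402 × 11.1480% + 0.0626 × 5.7486% + 0.3894 × 5.1537% + 0.2078 × 3.9195% = 6.9739%.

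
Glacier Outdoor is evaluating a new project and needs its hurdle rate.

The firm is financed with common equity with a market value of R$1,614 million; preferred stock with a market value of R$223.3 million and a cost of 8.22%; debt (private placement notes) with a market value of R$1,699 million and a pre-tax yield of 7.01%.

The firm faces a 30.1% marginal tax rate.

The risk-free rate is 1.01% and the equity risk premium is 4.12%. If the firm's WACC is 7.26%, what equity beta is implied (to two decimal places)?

Total capital V = 1614 + 223.3 + 1699 = 3536.3.
Equity weight = 1614/3536.3 = 0.4564.
Preferred weight = 223.3/3536.3 = 0.0631.
Private placement notes weight = 1699/3536.3 = 0.4804.
Debt contribution = 0.4804 × 7.01% × (1 − 30.1%) = 2.3542%.
Preferred contribution = 0.0631 × 8.22% = 0.5191%.
Required equity contribution = 7.26% − 2.8732% = 4.3868%  ⇒  Re = 9.6115%.
CAPM: 9.6115% = 1.01% + β × 4.12%  ⇒  β = 2.0877.

2.09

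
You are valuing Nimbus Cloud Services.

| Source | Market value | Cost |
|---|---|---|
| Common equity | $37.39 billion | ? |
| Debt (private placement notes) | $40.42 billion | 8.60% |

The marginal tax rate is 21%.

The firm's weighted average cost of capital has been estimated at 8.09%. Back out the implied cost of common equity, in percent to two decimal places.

9.49%

Total capital V = 37.39 + 40.42 = 77.81.
Equity weight = 37.39/77.81 = 0.4805.
Private placement notes weight = 40.42/77.81 = 0.5195.
Debt contribution = 0.5195 × 8.6% × (1 − 21%) = 3.5293%.
Required equity contribution = 8.09% − 3.5293% = 4.5607%.
Re = 4.5607% / 0.4805 = 9.4910%.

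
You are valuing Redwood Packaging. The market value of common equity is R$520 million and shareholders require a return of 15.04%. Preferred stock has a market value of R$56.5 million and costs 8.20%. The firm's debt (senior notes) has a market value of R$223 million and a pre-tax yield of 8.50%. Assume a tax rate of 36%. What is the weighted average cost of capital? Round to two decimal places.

11.88%

Total capital V = 520 + 56.5 + 223 = 799.5.
Equity: weight = 520/799.5 = 0.6504; cost = 15.04%.
Preferred: weight = 56.5/799.5 = 0.0707; cost = 8.2%.
Senior notes: weight = 223/799.5 = 0.2789; after-tax cost = 8.5% × (1 − 36%) = 5.4400%.
WACC = 0.6504 × 15.0400% + 0.0707 × 8.2000% + 0.2789 × 5.4400% = 11.8789%.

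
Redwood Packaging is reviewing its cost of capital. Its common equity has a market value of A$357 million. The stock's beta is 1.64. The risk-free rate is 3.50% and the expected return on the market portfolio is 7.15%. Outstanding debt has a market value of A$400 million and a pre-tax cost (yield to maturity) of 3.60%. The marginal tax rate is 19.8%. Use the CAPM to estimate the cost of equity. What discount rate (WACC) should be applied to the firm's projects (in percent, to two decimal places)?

Market risk premium = 7.15% − 3.5% = 3.65%.
Cost of equity via CAPM: Re = 3.5% + 1.64 × 3.65% = 9.4860%.
Total capital V = 357 + 400 = 757.
Equity: weight = 357/757 = 0.4716; cost = 9.486%.
Debt: weight = 400/757 = 0.5284; after-tax cost = 3.6% × (1 − 19.8%) = 2.8872%.
WACC = 0.4716 × 9.4860% + 0.5284 × 2.8872% = 5.9992%.

6.00%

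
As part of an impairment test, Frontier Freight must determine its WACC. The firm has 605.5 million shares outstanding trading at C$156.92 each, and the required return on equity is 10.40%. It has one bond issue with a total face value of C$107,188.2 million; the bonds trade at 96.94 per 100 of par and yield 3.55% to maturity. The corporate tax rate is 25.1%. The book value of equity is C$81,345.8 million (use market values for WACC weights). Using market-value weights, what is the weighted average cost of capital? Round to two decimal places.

6.36%

Market value of equity E = 156.92 × 605.5m = 95015.06m. Market value of debt D = 107188.2m × 96.94/100 = 103908.24108m.
Total capital V = 95015.06 + 103908.24108 = 198923.30108.
Equity: weight = 95015.06/198923.30108 = 0.4776; cost = 10.4%.
Bonds outstanding: weight = 103908.24108/198923.30108 = 0.5224; after-tax cost = 3.55% × (1 − 25.1%) = 2.6589%.
WACC = 0.4776 × 10.4000% + 0.5224 × 2.6589% = 6.3564%.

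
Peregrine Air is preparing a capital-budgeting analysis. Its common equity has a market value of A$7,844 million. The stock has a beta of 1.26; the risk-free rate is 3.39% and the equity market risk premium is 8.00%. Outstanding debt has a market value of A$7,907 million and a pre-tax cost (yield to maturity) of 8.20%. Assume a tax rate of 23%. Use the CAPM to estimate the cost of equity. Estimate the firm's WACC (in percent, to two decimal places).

9.88%

Cost of equity via CAPM: Re = 3.39% + 1.26 × 8.0% = 13.4700%.
Total capital V = 7844 + 7907 = 15751.
Equity: weight = 7844/15751 = 0.4980; cost = 13.47%.
Debt: weight = 7907/15751 = 0.5020; after-tax cost = 8.2% × (1 − 23%) = 6.3140%.
WACC = 0.4980 × 13.4700% + 0.5020 × 6.3140% = 9.8777%.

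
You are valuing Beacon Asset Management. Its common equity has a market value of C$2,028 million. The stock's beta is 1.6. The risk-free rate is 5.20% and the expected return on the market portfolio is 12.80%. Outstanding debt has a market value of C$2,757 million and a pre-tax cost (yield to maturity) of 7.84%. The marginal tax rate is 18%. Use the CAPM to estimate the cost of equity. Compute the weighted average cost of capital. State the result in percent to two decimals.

11.06%

Market risk premium = 12.8% − 5.2% = 7.6%.
Cost of equity via CAPM: Re = 5.2% + 1.6 × 7.6% = 17.3600%.
Total capital V = 2028 + 2757 = 4785.
Equity: weight = 2028/4785 = 0.4238; cost = 17.36%.
Debt: weight = 2757/4785 = 0.5762; after-tax cost = 7.84% × (1 − 18%) = 6.4288%.
WACC = 0.4238 × 17.3600% + 0.5762 × 6.4288% = 11.0617%.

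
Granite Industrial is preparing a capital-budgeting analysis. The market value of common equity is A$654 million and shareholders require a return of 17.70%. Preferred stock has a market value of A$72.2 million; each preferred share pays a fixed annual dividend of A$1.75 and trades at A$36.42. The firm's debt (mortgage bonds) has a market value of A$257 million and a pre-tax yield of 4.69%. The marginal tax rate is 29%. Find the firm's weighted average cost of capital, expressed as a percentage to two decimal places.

Cost of preferred: Rp = 1.75 / 36.42 = 4.8051%.
Total capital V = 654 + 72.2 + 257 = 983.2.
Equity: weight = 654/983.2 = 0.6652; cost = 17.7%.
Preferred: weight = 72.2/983.2 = 0.0734; cost = 4.8051%.
Mortgage bonds: weight = 257/983.2 = 0.2614; after-tax cost = 4.69% × (1 − 29%) = 3.3299%.
WACC = 0.6652 × 17.7000% + 0.0734 × 4.8051% + 0.2614 × 3.3299% = 12.9969%.

13.00%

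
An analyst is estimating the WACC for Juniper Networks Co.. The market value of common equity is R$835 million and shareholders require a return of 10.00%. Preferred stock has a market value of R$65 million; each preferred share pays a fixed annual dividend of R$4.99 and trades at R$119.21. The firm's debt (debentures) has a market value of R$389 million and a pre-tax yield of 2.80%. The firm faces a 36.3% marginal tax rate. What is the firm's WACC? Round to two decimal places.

Cost of preferred: Rp = 4.99 / 119.21 = 4.1859%.
Total capital V = 835 + 65 + 389 = 1289.
Equity: weight = 835/1289 = 0.6478; cost = 10%.
Preferred: weight = 65/1289 = 0.0504; cost = 4.1859%.
Debentures: weight = 389/1289 = 0.3018; after-tax cost = 2.8% × (1 − 36.3%) = 1.7836%.
WACC = 0.6478 × 10.0000% + 0.0504 × 4.1859% + 0.3018 × 1.7836% = 7.2272%.

7.23%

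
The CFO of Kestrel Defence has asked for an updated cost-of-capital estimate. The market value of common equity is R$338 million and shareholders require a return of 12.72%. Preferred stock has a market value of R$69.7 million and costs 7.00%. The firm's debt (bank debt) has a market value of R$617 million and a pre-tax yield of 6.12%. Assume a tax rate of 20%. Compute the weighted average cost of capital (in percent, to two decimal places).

7.62%

Total capital V = 338 + 69.7 + 617 = 1024.7.
Equity: weight = 338/1024.7 = 0.3299; cost = 12.72%.
Preferred: weight = 69.7/1024.7 = 0.0680; cost = 7%.
Bank debt: weight = 617/1024.7 = 0.6021; after-tax cost = 6.12% × (1 − 20%) = 4.8960%.
WACC = 0.3299 × 12.7200% + 0.0680 × 7.0000% + 0.6021 × 4.8960% = 7.6199%.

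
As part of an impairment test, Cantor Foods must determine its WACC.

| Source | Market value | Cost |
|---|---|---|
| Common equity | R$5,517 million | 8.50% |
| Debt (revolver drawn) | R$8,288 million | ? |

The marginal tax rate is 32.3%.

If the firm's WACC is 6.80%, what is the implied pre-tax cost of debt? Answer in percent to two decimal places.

Total capital V = 5517 + 8288 = 13805.
Equity weight = 5517/13805 = 0.3996.
Revolver drawn weight = 8288/13805 = 0.6004.
Equity contribution = 0.3996 × 8.5% = 3.3969%.
Remaining for debt = 6.8% − 3.3969% = 3.4031%.
Rd × (1 − 32.3%) × 0.6004 = 3.4031%  ⇒  Rd = 8.3728%.

8.37%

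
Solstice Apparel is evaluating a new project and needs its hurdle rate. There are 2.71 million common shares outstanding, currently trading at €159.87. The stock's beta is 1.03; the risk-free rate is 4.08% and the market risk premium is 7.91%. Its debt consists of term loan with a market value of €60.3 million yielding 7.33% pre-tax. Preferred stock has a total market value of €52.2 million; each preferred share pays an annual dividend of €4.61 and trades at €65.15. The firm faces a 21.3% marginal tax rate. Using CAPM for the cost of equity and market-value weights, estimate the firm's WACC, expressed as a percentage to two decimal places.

11.02%

Cost of equity via CAPM: Re = 4.08% + 1.03 × 7.91% = 12.2273%.
Cost of preferred: Rp = 4.61 / 65.15 = 7.0760%.
Market value of equity E = 159.87 × 2.71m = 433.2477m.
Total capital V = 433.2477 + 52.2 + 60.3 = 545.7477.
Equity: weight = 433.2477/545.7477 = 0.7939; cost = 12.2273%.
Preferred: weight = 52.2/545.7477 = 0.0956; cost = 7.076%.
Term loan: weight = 60.3/545.7477 = 0.1105; after-tax cost = 7.33% × (1 − 21.3%) = 5.7687%.
WACC = 0.7939 × 12.2273% + 0.0956 × 7.0760% + 0.1105 × 5.7687% = 11.0210%.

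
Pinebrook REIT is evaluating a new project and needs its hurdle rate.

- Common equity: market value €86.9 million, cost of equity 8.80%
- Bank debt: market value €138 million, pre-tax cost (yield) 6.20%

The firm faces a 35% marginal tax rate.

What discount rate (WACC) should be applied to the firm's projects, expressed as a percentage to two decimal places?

5.87%

Total capital V = 86.9 + 138 = 224.9.
Equity: weight = 86.9/224.9 = 0.3864; cost = 8.8%.
Bank debt: weight = 138/224.9 = 0.6136; after-tax cost = 6.2% × (1 − 35%) = 4.0300%.
WACC = 0.3864 × 8.8000% + 0.6136 × 4.0300% = 5.8731%.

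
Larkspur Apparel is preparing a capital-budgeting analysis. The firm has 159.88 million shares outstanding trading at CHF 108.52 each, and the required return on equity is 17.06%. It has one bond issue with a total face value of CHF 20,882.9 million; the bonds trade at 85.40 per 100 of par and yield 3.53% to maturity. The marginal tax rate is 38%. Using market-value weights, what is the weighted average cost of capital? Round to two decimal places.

Market value of equity E = 108.52 × 159.88m = 17350.1776m. Market value of debt D = 20882.9m × 85.4/100 = 17833.9966m.
Total capital V = 17350.1776 + 17833.9966 = 35184.1742.
Equity: weight = 17350.1776/35184.1742 = 0.4931; cost = 17.06%.
Bonds outstanding: weight = 17833.9966/35184.1742 = 0.5069; after-tax cost = 3.53% × (1 − 38%) = 2.1886%.
WACC = 0.4931 × 17.0600% + 0.5069 × 2.1886% = 9.5221%.

9.52%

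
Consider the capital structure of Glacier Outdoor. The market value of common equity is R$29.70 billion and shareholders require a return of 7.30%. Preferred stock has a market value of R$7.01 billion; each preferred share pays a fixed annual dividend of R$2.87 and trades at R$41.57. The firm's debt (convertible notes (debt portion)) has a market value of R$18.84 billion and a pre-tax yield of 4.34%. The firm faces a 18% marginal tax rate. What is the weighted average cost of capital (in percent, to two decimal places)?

Cost of preferred: Rp = 2.87 / 41.57 = 6.9040%.
Total capital V = 29.7 + 7.01 + 18.84 = 55.55.
Equity: weight = 29.7/55.55 = 0.5347; cost = 7.3%.
Preferred: weight = 7.01/55.55 = 0.1262; cost = 6.904%.
Convertible notes (debt portion): weight = 18.84/55.55 = 0.3392; after-tax cost = 4.34% × (1 − 18%) = 3.5588%.
WACC = 0.5347 × 7.3000% + 0.1262 × 6.9040% + 0.3392 × 3.5588% = 5.9812%.

5.98%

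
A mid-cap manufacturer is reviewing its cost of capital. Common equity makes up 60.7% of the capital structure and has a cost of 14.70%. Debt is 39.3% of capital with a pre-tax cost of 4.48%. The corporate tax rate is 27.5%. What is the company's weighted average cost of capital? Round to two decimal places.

10.20%

After-tax cost of debt = 4.48% × (1 − 27.5%) = 3.2480%.
WACC = 0.607 × 14.7000% + 0.393 × 3.2480% = 10.1994%.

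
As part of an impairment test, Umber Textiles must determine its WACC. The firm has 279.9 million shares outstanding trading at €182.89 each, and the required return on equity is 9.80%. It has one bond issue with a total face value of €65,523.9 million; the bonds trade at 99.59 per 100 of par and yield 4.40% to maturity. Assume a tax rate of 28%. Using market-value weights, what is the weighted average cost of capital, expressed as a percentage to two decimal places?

Market value of equity E = 182.89 × 279.9m = 51190.911m. Market value of debt D = 65523.9m × 99.59/100 = 65255.25201m.
Total capital V = 51190.911 + 65255.25201 = 116446.16301.
Equity: weight = 51190.911/116446.16301 = 0.4396; cost = 9.8%.
Bonds outstanding: weight = 65255.25201/116446.16301 = 0.5604; after-tax cost = 4.4% × (1 − 28%) = 3.1680%.
WACC = 0.4396 × 9.8000% + 0.5604 × 3.1680% = 6.0835%.

6.08%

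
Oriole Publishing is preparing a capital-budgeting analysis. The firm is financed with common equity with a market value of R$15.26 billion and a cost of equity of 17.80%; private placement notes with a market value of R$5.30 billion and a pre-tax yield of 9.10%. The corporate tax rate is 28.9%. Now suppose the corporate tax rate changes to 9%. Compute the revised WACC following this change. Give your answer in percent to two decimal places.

After the change:
Total capital V = 15.26 + 5.3 = 20.56.
Equity: weight = 15.26/20.56 = 0.7422; cost = 17.8%.
Private placement notes: weight = 5.3/20.56 = 0.2578; after-tax cost = 9.1% × (1 − 9%) = 8.2810%.
WACC = 0.7422 × 17.8000% + 0.2578 × 8.2810% = 15.3462%.

15.35%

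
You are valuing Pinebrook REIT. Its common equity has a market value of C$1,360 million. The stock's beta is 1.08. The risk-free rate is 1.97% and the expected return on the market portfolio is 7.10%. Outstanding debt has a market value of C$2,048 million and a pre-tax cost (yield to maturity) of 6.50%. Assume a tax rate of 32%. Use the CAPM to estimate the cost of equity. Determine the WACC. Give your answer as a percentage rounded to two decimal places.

Market risk premium = 7.1% − 1.97% = 5.13%.
Cost of equity via CAPM: Re = 1.97% + 1.08 × 5.13% = 7.5104%.
Total capital V = 1360 + 2048 = 3408.
Equity: weight = 1360/3408 = 0.3991; cost = 7.5104%.
Debt: weight = 2048/3408 = 0.6009; after-tax cost = 6.5% × (1 − 32%) = 4.4200%.
WACC = 0.3991 × 7.5104% + 0.6009 × 4.4200% = 5.6533%.

5.65%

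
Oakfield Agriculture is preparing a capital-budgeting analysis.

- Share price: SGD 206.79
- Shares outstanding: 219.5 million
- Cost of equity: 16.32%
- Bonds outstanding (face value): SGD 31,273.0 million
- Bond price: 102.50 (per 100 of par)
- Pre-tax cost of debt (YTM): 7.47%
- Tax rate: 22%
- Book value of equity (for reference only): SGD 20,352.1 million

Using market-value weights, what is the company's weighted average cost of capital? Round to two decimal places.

11.98%

Market value of equity E = 206.79 × 219.5m = 45390.405m. Market value of debt D = 31273m × 102.5/100 = 32054.825m.
Total capital V = 45390.405 + 32054.825 = 77445.23.
Equity: weight = 45390.405/77445.23 = 0.5861; cost = 16.32%.
Bonds outstanding: weight = 32054.825/77445.23 = 0.4139; after-tax cost = 7.47% × (1 − 22%) = 5.8266%.
WACC = 0.5861 × 16.3200% + 0.4139 × 5.8266% = 11.9767%.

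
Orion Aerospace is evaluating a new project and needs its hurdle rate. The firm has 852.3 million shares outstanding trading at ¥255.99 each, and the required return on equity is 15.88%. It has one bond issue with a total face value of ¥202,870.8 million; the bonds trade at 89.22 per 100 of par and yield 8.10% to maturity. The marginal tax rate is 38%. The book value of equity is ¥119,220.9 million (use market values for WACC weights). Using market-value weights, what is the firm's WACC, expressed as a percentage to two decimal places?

Market value of equity E = 255.99 × 852.3m = 218180.277m. Market value of debt D = 202870.8m × 89.22/100 = 181001.32776m.
Total capital V = 218180.277 + 181001.32776 = 399181.60476.
Equity: weight = 218180.277/399181.60476 = 0.5466; cost = 15.88%.
Bonds outstanding: weight = 181001.32776/399181.60476 = 0.4534; after-tax cost = 8.1% × (1 − 38%) = 5.0220%.
WACC = 0.5466 × 15.8800% + 0.4534 × 5.0220% = 10.9566%.

10.96%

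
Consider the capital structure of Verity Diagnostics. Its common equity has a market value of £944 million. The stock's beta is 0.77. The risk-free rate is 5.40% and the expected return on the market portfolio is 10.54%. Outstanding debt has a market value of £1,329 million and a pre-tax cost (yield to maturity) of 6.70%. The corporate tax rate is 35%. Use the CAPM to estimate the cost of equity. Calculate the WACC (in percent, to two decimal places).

6.43%

Market risk premium = 10.54% − 5.4% = 5.14%.
Cost of equity via CAPM: Re = 5.4% + 0.77 × 5.14% = 9.3578%.
Total capital V = 944 + 1329 = 2273.
Equity: weight = 944/2273 = 0.4153; cost = 9.3578%.
Debt: weight = 1329/2273 = 0.5847; after-tax cost = 6.7% × (1 − 35%) = 4.3550%.
WACC = 0.4153 × 9.3578% + 0.5847 × 4.3550% = 6.4327%.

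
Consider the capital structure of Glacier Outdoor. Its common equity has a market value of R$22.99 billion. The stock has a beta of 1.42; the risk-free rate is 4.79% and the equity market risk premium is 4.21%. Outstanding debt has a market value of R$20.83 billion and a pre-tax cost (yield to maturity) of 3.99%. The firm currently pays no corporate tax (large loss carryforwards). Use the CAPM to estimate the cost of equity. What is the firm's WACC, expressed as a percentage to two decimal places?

7.55%

Cost of equity via CAPM: Re = 4.79% + 1.42 × 4.21% = 10.7682%.
Total capital V = 22.99 + 20.83 = 43.82.
Equity: weight = 22.99/43.82 = 0.5246; cost = 10.7682%.
Debt: weight = 20.83/43.82 = 0.4754; after-tax cost = 3.99% × (1 − 0%) = 3.9900%.
WACC = 0.5246 × 10.7682% + 0.4754 × 3.9900% = 7.5462%.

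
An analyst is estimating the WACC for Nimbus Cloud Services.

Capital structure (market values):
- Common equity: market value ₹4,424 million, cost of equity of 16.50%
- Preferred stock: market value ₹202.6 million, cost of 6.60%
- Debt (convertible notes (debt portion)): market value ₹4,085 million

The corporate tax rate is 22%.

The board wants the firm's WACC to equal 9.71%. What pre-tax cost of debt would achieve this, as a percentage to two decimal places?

3.22%

Total capital V = 4424 + 202.6 + 4085 = 8711.6.
Equity weight = 4424/8711.6 = 0.5078.
Preferred weight = 202.6/8711.6 = 0.0233.
Convertible notes (debt portion) weight = 4085/8711.6 = 0.4689.
Equity contribution = 0.5078 × 16.5% = 8.3792%.
Preferred contribution = 0.0233 × 6.6% = 0.1535%.
Remaining for debt = 9.71% − 8.5327% = 1.1773%.
Rd × (1 − 22%) × 0.4689 = 1.1773%  ⇒  Rd = 3.2189%.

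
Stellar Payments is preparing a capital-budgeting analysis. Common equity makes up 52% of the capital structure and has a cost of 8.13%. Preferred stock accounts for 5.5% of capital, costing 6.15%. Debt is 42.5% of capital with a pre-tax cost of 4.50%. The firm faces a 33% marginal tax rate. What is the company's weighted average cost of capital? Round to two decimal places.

After-tax cost of debt = 4.5% × (1 − 33%) = 3.0150%.
WACC = 0.520 × 8.1300% + 0.055 × 6.1500% + 0.425 × 3.0150% = 5.8472%.

5.85%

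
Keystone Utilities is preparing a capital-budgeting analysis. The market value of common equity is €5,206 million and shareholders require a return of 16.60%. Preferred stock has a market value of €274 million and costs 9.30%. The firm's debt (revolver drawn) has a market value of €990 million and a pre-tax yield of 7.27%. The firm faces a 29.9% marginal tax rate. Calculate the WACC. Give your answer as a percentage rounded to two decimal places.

14.53%

Total capital V = 5206 + 274 + 990 = 6470.
Equity: weight = 5206/6470 = 0.8046; cost = 16.6%.
Preferred: weight = 274/6470 = 0.0423; cost = 9.3%.
Revolver drawn: weight = 990/6470 = 0.1530; after-tax cost = 7.27% × (1 − 29.9%) = 5.0963%.
WACC = 0.8046 × 16.6000% + 0.0423 × 9.3000% + 0.1530 × 5.0963% = 14.5306%.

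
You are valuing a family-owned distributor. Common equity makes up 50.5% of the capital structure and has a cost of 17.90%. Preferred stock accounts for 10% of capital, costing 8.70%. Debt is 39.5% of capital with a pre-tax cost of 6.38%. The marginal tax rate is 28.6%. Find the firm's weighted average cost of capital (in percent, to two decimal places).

After-tax cost of debt = 6.38% × (1 − 28.6%) = 4.5553%.
WACC = 0.505 × 17.9000% + 0.100 × 8.7000% + 0.395 × 4.5553% = 11.7089%.

11.71%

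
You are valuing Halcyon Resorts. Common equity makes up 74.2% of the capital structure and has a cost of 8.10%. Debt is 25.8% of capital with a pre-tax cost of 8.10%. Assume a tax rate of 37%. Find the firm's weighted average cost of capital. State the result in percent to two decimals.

7.33%

After-tax cost of debt = 8.1% × (1 − 37%) = 5.1030%.
WACC = 0.742 × 8.1000% + 0.258 × 5.1030% = 7.3268%.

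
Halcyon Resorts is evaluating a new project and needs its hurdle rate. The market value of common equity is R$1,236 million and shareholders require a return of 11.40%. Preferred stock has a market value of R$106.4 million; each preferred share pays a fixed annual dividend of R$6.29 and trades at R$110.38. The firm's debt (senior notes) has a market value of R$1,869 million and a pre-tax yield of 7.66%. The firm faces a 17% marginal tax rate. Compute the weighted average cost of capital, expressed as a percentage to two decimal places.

Cost of preferred: Rp = 6.29 / 110.38 = 5.6985%.
Total capital V = 1236 + 106.4 + 1869 = 3211.4.
Equity: weight = 1236/3211.4 = 0.3849; cost = 11.4%.
Preferred: weight = 106.4/3211.4 = 0.0331; cost = 5.6985%.
Senior notes: weight = 1869/3211.4 = 0.5820; after-tax cost = 7.66% × (1 − 17%) = 6.3578%.
WACC = 0.3849 × 11.4000% + 0.0331 × 5.6985% + 0.5820 × 6.3578% = 8.2766%.

8.28%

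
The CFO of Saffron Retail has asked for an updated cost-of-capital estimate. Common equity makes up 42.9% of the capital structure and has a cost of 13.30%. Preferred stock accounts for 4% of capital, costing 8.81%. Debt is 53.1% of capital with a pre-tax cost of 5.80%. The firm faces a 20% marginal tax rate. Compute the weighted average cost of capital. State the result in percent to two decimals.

8.52%

After-tax cost of debt = 5.8% × (1 − 20%) = 4.6400%.
WACC = 0.429 × 13.3000% + 0.040 × 8.8100% + 0.531 × 4.6400% = 8.5219%.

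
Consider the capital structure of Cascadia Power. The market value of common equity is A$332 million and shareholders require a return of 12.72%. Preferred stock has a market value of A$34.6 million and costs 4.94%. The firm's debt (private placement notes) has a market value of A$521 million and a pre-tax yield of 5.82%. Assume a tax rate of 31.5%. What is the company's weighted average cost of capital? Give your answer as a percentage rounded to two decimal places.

Total capital V = 332 + 34.6 + 521 = 887.6.
Equity: weight = 332/887.6 = 0.3740; cost = 12.72%.
Preferred: weight = 34.6/887.6 = 0.0390; cost = 4.94%.
Private placement notes: weight = 521/887.6 = 0.5870; after-tax cost = 5.82% × (1 − 31.5%) = 3.9867%.
WACC = 0.3740 × 12.7200% + 0.0390 × 4.9400% + 0.5870 × 3.9867% = 7.2905%.

7.29%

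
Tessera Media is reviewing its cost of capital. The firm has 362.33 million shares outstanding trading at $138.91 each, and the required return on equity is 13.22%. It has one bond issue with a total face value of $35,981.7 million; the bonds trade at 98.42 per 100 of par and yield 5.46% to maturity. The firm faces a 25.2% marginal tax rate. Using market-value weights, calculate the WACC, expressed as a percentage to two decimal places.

Market value of equity E = 138.91 × 362.33m = 50331.2603m. Market value of debt D = 35981.7m × 98.42/100 = 35413.18914m.
Total capital V = 50331.2603 + 35413.18914 = 85744.44944.
Equity: weight = 50331.2603/85744.44944 = 0.5870; cost = 13.22%.
Bonds outstanding: weight = 35413.18914/85744.44944 = 0.4130; after-tax cost = 5.46% × (1 − 25.2%) = 4.0841%.
WACC = 0.5870 × 13.2200% + 0.4130 × 4.0841% = 9.4468%.

9.45%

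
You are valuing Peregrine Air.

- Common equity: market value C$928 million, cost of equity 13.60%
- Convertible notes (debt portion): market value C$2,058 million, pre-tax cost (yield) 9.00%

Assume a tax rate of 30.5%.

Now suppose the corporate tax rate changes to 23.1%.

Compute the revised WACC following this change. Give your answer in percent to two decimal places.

After the change:
Total capital V = 928 + 2058 = 2986.
Equity: weight = 928/2986 = 0.3108; cost = 13.6%.
Convertible notes (debt portion): weight = 2058/2986 = 0.6892; after-tax cost = 9% × (1 − 23.1%) = 6.9210%.
WACC = 0.3108 × 13.6000% + 0.6892 × 6.9210% = 8.9967%.

9.00%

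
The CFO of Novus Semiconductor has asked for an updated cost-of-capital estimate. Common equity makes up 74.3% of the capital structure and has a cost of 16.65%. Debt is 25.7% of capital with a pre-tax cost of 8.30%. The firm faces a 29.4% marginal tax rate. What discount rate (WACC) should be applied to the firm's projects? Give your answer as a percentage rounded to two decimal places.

After-tax cost of debt = 8.3% × (1 − 29.4%) = 5.8598%.
WACC = 0.743 × 16.6500% + 0.257 × 5.8598% = 13.8769%.

13.88%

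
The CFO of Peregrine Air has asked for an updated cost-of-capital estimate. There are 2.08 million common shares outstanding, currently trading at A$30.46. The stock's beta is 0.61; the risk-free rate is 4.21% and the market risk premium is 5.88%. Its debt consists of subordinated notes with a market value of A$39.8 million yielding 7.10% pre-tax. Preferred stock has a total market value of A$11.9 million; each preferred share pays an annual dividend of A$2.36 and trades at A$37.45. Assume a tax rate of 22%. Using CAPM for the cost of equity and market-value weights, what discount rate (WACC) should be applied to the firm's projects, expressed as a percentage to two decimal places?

6.86%

Cost of equity via CAPM: Re = 4.21% + 0.61 × 5.88% = 7.7968%.
Cost of preferred: Rp = 2.36 / 37.45 = 6.3017%.
Market value of equity E = 30.46 × 2.08m = 63.3568m.
Total capital V = 63.3568 + 11.9 + 39.8 = 115.0568.
Equity: weight = 63.3568/115.0568 = 0.5507; cost = 7.7968%.
Preferred: weight = 11.9/115.0568 = 0.1034; cost = 6.3017%.
Subordinated notes: weight = 39.8/115.0568 = 0.3459; after-tax cost = 7.1% × (1 − 22%) = 5.5380%.
WACC = 0.5507 × 7.7968% + 0.1034 × 6.3017% + 0.3459 × 5.5380% = 6.8608%.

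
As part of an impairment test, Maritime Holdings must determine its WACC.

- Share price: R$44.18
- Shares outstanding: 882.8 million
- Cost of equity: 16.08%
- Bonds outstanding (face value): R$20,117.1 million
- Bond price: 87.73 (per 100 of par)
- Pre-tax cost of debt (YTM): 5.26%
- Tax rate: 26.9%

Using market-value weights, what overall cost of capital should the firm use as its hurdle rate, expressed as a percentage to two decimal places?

Market value of equity E = 44.18 × 882.8m = 39002.104m. Market value of debt D = 20117.1m × 87.73/100 = 17648.73183m.
Total capital V = 39002.104 + 17648.73183 = 56650.83583.
Equity: weight = 39002.104/56650.83583 = 0.6885; cost = 16.08%.
Bonds outstanding: weight = 17648.73183/56650.83583 = 0.3115; after-tax cost = 5.26% × (1 − 26.9%) = 3.8451%.
WACC = 0.6885 × 16.0800% + 0.3115 × 3.8451% = 12.2684%.

12.27%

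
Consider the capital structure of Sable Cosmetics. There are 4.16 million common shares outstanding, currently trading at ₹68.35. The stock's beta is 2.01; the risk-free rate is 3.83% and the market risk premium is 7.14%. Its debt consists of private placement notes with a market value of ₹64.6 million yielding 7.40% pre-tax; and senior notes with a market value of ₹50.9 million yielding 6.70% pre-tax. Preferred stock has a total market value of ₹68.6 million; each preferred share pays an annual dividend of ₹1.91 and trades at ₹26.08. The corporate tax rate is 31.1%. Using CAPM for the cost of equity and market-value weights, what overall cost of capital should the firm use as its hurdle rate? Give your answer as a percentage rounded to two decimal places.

13.31%

Cost of equity via CAPM: Re = 3.83% + 2.01 × 7.14% = 18.1814%.
Cost of preferred: Rp = 1.91 / 26.08 = 7.3236%.
Market value of equity E = 68.35 × 4.16m = 284.336m.
Total capital V = 284.336 + 68.6 + 64.6 + 50.9 = 468.436.
Equity: weight = 284.336/468.436 = 0.6070; cost = 18.1814%.
Preferred: weight = 68.6/468.436 = 0.1464; cost = 7.3236%.
Private placement notes: weight = 64.6/468.436 = 0.1379; after-tax cost = 7.4% × (1 − 31.1%) = 5.0986%.
Senior notes: weight = 50.9/468.436 = 0.1087; after-tax cost = 6.7% × (1 − 31.1%) = 4.6163%.
WACC = 0.6070 × 18.1814% + 0.1464 × 7.3236% + 0.1379 × 5.0986% + 0.1087 × 4.6163% = 13.3132%.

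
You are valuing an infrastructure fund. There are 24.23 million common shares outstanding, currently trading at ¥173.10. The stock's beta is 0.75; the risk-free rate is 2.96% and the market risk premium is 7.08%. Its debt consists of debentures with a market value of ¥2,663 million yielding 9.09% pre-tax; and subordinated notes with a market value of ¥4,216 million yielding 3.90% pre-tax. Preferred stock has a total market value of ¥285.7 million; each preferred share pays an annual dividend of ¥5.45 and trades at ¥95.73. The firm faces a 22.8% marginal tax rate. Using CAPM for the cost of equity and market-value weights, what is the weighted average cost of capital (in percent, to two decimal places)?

5.96%

Cost of equity via CAPM: Re = 2.96% + 0.75 × 7.08% = 8.2700%.
Cost of preferred: Rp = 5.45 / 95.73 = 5.6931%.
Market value of equity E = 173.1 × 24.23m = 4194.213m.
Total capital V = 4194.213 + 285.7 + 2663 + 4216 = 11358.913.
Equity: weight = 4194.213/11358.913 = 0.3692; cost = 8.27%.
Preferred: weight = 285.7/11358.913 = 0.0252; cost = 5.6931%.
Debentures: weight = 2663/11358.913 = 0.2344; after-tax cost = 9.09% × (1 − 22.8%) = 7.0175%.
Subordinated notes: weight = 4216/11358.913 = 0.3712; after-tax cost = 3.9% × (1 − 22.8%) = 3.0108%.
WACC = 0.3692 × 8.2700% + 0.0252 × 5.6931% + 0.2344 × 7.0175% + 0.3712 × 3.0108% = 5.9595%.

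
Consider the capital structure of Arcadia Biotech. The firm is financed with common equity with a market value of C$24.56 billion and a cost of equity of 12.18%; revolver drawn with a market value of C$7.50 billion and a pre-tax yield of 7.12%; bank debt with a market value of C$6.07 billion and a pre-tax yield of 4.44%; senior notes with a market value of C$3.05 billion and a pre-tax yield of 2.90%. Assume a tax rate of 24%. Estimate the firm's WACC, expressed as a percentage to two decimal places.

Total capital V = 24.56 + 7.5 + 6.07 + 3.05 = 41.18.
Equity: weight = 24.56/41.18 = 0.5964; cost = 12.18%.
Revolver drawn: weight = 7.5/41.18 = 0.1821; after-tax cost = 7.12% × (1 − 24%) = 5.4112%.
Bank debt: weight = 6.07/41.18 = 0.1474; after-tax cost = 4.44% × (1 − 24%) = 3.3744%.
Senior notes: weight = 3.05/41.18 = 0.0741; after-tax cost = 2.9% × (1 − 24%) = 2.2040%.
WACC = 0.5964 × 12.1800% + 0.1821 × 5.4112% + 0.1474 × 3.3744% + 0.0741 × 2.2040% = 8.9104%.

8.91%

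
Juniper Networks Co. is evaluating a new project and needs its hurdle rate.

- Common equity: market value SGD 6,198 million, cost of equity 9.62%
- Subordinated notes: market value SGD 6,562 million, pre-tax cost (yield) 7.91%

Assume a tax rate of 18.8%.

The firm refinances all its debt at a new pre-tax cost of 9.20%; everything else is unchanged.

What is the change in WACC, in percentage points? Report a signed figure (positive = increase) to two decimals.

Current WACC:
Total capital V = 6198 + 6562 = 12760.
Equity: weight = 6198/12760 = 0.4857; cost = 9.62%.
Subordinated notes: weight = 6562/12760 = 0.5143; after-tax cost = 7.91% × (1 − 18.8%) = 6.4229%.
WACC = 0.4857 × 9.6200% + 0.5143 × 6.4229% = 7.9759%.
After the change:
Total capital V = 6198 + 6562 = 12760.
Equity: weight = 6198/12760 = 0.4857; cost = 9.62%.
Subordinated notes: weight = 6562/12760 = 0.5143; after-tax cost = 9.2% × (1 − 18.8%) = 7.4704%.
WACC = 0.4857 × 9.6200% + 0.5143 × 7.4704% = 8.5145%.
Change in WACC = 8.5145% − 7.9759% = 0.5387 pp.

+0.54 pp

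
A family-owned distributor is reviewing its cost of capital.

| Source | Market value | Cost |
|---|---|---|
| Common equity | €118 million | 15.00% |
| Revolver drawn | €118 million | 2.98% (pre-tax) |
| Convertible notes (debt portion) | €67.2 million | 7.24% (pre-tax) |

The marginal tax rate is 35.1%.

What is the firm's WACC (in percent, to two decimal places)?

Total capital V = 118 + 118 + 67.2 = 303.2.
Equity: weight = 118/303.2 = 0.3892; cost = 15%.
Revolver drawn: weight = 118/303.2 = 0.3892; after-tax cost = 2.98% × (1 − 35.1%) = 1.9340%.
Convertible notes (debt portion): weight = 67.2/303.2 = 0.2216; after-tax cost = 7.24% × (1 − 35.1%) = 4.6988%.
WACC = 0.3892 × 15.0000% + 0.3892 × 1.9340% + 0.2216 × 4.6988% = 7.6318%.

7.63%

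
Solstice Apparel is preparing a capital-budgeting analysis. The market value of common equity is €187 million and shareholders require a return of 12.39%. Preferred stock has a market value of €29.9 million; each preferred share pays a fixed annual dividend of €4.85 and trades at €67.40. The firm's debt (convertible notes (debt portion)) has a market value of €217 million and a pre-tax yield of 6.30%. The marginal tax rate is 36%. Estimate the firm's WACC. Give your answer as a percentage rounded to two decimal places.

Cost of preferred: Rp = 4.85 / 67.4 = 7.1958%.
Total capital V = 187 + 29.9 + 217 = 433.9.
Equity: weight = 187/433.9 = 0.4310; cost = 12.39%.
Preferred: weight = 29.9/433.9 = 0.0689; cost = 7.1958%.
Convertible notes (debt portion): weight = 217/433.9 = 0.5001; after-tax cost = 6.3% × (1 − 36%) = 4.0320%.
WACC = 0.4310 × 12.3900% + 0.0689 × 7.1958% + 0.5001 × 4.0320% = 7.8521%.

7.85%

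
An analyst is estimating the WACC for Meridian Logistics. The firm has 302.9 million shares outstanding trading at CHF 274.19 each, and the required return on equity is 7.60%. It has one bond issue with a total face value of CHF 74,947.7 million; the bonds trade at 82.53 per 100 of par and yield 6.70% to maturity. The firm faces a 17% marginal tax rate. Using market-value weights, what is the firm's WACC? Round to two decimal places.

6.73%

Market value of equity E = 274.19 × 302.9m = 83052.151m. Market value of debt D = 74947.7m × 82.53/100 = 61854.33681m.
Total capital V = 83052.151 + 61854.33681 = 144906.48781.
Equity: weight = 83052.151/144906.48781 = 0.5731; cost = 7.6%.
Bonds outstanding: weight = 61854.33681/144906.48781 = 0.4269; after-tax cost = 6.7% × (1 − 17%) = 5.5610%.
WACC = 0.5731 × 7.6000% + 0.4269 × 5.5610% = 6.7296%.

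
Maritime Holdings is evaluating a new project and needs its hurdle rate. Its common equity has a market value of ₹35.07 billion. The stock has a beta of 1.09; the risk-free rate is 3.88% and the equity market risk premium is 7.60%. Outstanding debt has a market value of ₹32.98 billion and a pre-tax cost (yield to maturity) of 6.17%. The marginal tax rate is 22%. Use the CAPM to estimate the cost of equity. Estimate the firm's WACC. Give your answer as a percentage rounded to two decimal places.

8.60%

Cost of equity via CAPM: Re = 3.88% + 1.09 × 7.6% = 12.1640%.
Total capital V = 35.07 + 32.98 = 68.05.
Equity: weight = 35.07/68.05 = 0.5154; cost = 12.164%.
Debt: weight = 32.98/68.05 = 0.4846; after-tax cost = 6.17% × (1 − 22%) = 4.8126%.
WACC = 0.5154 × 12.1640% + 0.4846 × 4.8126% = 8.6012%.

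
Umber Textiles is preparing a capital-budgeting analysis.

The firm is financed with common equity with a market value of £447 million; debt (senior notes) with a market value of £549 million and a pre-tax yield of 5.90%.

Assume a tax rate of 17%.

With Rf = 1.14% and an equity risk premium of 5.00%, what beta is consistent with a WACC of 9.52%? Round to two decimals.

2.81

Total capital V = 447 + 549 = 996.
Equity weight = 447/996 = 0.4488.
Senior notes weight = 549/996 = 0.5512.
Debt contribution = 0.5512 × 5.9% × (1 − 17%) = 2.6992%.
Required equity contribution = 9.52% − 2.6992% = 6.8208%  ⇒  Re = 15.1979%.
CAPM: 15.1979% = 1.14% + β × 5.0%  ⇒  β = 2.8116.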